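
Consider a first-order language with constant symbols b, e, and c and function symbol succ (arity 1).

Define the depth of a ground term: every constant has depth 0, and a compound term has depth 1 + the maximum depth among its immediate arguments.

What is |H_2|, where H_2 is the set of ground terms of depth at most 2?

Count level by level. With function symbols succ/1, the terms of depth ≤ k are the 3 constants together with each function applied to depth-≤(k−1) tuples, so N_k = 3 + N_{k-1}.
N_0 = 3
N_1 = 3 + 3 = 6
N_2 = 3 + 6 = 9

9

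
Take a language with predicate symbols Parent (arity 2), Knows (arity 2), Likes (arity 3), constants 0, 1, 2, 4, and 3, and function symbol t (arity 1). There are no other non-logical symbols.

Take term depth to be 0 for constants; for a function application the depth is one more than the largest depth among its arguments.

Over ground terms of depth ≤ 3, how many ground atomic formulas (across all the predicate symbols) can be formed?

First count ground terms of depth ≤ 3.
Let N_k count ground terms of depth at most k. Each non-constant term of depth ≤ k is some function symbol applied to depth-≤(k−1) arguments, giving N_k = 5 + N_{k-1}.
N_0 = 5
N_1 = 5 + 5 = 10
N_2 = 5 + 10 = 15
N_3 = 5 + 15 = 20
So |H| = 20.
Each predicate of arity r yields |H|^r ground atoms (one per choice of an r-tuple from H):
  Parent: 20^2 = 400;  Knows: 20^2 = 400;  Likes: 20^3 = 8000
Total ground atoms: 400 + 400 + 8000 = 8800.

8800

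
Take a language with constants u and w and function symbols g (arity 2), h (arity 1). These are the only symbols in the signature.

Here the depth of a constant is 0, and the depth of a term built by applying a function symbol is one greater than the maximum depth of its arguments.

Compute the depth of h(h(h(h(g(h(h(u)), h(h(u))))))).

depth(h(u)) = 1 + depth(u) = 1 + 0 = 1
depth(h(h(u))) = 1 + depth(h(u)) = 1 + 1 = 2
depth(g(h(h(u)), h(h(u)))) = 1 + max(2, 2) = 3
depth(h(g(h(h(u)), h(h(u))))) = 1 + depth(g(h(h(u)), h(h(u)))) = 1 + 3 = 4
depth(h(h(g(h(h(u)), h(h(u)))))) = 1 + depth(h(g(h(h(u)), h(h(u))))) = 1 + 4 = 5
depth(h(h(h(g(h(h(u)), h(h(u))))))) = 1 + depth(h(h(g(h(h(u)), h(h(u)))))) = 1 + 5 = 6
depth(h(h(h(h(g(h(h(u)), h(h(u)))))))) = 1 + depth(h(h(h(g(h(h(u)), h(h(u))))))) = 1 + 6 = 7

7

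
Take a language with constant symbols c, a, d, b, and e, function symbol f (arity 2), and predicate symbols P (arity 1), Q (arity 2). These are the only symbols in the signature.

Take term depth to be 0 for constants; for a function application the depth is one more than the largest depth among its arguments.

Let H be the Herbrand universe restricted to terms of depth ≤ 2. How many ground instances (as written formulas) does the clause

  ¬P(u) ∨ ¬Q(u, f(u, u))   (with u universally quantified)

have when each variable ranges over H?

905

Ground terms of depth ≤ 2:
  Let N_k = |{terms of depth ≤ k}|. Then N_0 = 5 and N_k = 5 + N_{k-1}^2 for k ≥ 1 (one summand per function symbol, arity giving the exponent).
  N_0 = 5
  N_1 = 5 + 5^2 = 30
  N_2 = 5 + 30^2 = 905
So there are 905 ground terms available for substitution.
The clause has 1 distinct variable (u), which appears in the body. In the free term algebra distinct substitutions yield syntactically distinct ground instances.
Number of ground instances = 905.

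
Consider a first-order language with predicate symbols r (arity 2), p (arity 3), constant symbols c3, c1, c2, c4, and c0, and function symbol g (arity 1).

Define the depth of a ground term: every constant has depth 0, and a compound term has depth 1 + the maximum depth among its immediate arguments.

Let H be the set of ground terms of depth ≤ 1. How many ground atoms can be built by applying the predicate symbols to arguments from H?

First count ground terms of depth ≤ 1.
Count level by level. With function symbols g/1, the terms of depth ≤ k are the 5 constants together with each function applied to depth-≤(k−1) tuples, so N_k = 5 + N_{k-1}.
N_0 = 5
N_1 = 5 + 5 = 10
Explicitly: c3, c1, c2, c4, c0, g(c3), g(c1), g(c2), g(c4), g(c0).
So |H| = 10.
A ground atom is a predicate applied to a tuple of terms from H, so the count is the sum over predicates of |H|^arity:
  r: 10^2 = 100;  p: 10^3 = 1000
Total ground atoms: 100 + 1000 = 1100.

1100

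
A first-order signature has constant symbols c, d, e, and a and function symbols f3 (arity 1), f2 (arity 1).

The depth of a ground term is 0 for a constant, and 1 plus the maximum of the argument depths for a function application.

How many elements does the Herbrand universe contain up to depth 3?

Write N_k for the number of ground terms of depth ≤ k. A term of depth ≤ k is either a constant or a function symbol applied to arguments of depth ≤ k−1, so N_k = 4 + N_{k-1} + N_{k-1}.
N_0 = 4
N_1 = 4 + 4 + 4 = 12
N_2 = 4 + 12 + 12 = 28
N_3 = 4 + 28 + 28 = 60

60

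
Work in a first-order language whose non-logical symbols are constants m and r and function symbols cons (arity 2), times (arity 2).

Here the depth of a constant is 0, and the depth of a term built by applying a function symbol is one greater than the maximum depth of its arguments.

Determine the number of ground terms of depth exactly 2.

192

Write N_k for the number of ground terms of depth ≤ k. A term of depth ≤ k is either a constant or a function symbol applied to arguments of depth ≤ k−1, so N_k = 2 + N_{k-1}^2 + N_{k-1}^2.
N_0 = 2
N_1 = 2 + 2^2 + 2^2 = 10
N_2 = 2 + 10^2 + 10^2 = 202
Terms of depth exactly 2: N_2 − N_1 = 202 − 10 = 192.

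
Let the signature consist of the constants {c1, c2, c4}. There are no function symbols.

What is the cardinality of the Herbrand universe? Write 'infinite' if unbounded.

3

There are no function symbols, so every ground term is one of the 3 constants.
The Herbrand universe is {c1, c2, c4}, which is finite with 3 elements.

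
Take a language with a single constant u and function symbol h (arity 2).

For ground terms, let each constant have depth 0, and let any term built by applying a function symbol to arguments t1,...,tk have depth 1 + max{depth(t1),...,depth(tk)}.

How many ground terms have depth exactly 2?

3

Let N_k = |{terms of depth ≤ k}|. Then N_0 = 1 and N_k = 1 + N_{k-1}^2 for k ≥ 1 (one summand per function symbol, arity giving the exponent).
N_0 = 1
N_1 = 1 + 1^2 = 2
N_2 = 1 + 2^2 = 5
Terms of depth exactly 2: N_2 − N_1 = 5 − 2 = 3.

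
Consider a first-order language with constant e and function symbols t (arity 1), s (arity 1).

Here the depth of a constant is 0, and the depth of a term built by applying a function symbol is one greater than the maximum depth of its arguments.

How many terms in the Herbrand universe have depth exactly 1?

If N_k denotes the number of depth-≤k ground terms, the 1 constant gives N_0 = 1, and each function symbol of arity r contributes N_{k-1}^r new terms at level k: N_k = 1 + N_{k-1} + N_{k-1}.
N_0 = 1
N_1 = 1 + 1 + 1 = 3
Terms of depth exactly 1: N_1 − N_0 = 3 − 1 = 2.

2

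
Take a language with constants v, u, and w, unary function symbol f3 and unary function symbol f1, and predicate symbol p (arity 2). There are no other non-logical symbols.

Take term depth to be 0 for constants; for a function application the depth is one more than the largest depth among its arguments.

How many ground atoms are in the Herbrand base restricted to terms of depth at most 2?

441

First count ground terms of depth ≤ 2.
Count level by level. With function symbols f3/1, f1/1, the terms of depth ≤ k are the 3 constants together with each function applied to depth-≤(k−1) tuples, so N_k = 3 + N_{k-1} + N_{k-1}.
N_0 = 3
N_1 = 3 + 3 + 3 = 9
N_2 = 3 + 9 + 9 = 21
So |H| = 21.
Ground atoms are formed by filling each argument slot of a predicate with a term from H, so an r-ary predicate gives |H|^r atoms:
  p: 21^2 = 441
Total ground atoms: 441.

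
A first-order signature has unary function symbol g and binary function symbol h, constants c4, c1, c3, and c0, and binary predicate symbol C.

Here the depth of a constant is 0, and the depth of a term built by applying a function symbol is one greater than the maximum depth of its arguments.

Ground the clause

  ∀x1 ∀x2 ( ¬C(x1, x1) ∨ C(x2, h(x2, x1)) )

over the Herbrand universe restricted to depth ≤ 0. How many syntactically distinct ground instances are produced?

Ground terms of depth ≤ 0:
  If N_k denotes the number of depth-≤k ground terms, the 4 constants give N_0 = 4, and each function symbol of arity r contributes N_{k-1}^r new terms at level k: N_k = 4 + N_{k-1} + N_{k-1}^2.
  N_0 = 4
So there are 4 ground terms available for substitution.
Each of x1, x2 ranges independently over the available ground terms, and distinct assignments produce distinct instances.
Number of ground instances = 4^2 = 16.

16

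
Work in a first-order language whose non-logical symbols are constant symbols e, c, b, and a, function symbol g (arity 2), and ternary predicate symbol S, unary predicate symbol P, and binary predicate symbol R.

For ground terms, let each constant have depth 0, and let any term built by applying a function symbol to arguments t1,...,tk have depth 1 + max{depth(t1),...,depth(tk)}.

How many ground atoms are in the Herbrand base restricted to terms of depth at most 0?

84

First count ground terms of depth ≤ 0.
Let N_k = |{terms of depth ≤ k}|. Then N_0 = 4 and N_k = 4 + N_{k-1}^2 for k ≥ 1 (one summand per function symbol, arity giving the exponent).
N_0 = 4
So |H| = 4.
For each predicate symbol, the number of ground atoms is |H| raised to its arity; summing:
  S: 4^3 = 64;  P: 4;  R: 4^2 = 16
Total ground atoms: 64 + 4 + 16 = 84.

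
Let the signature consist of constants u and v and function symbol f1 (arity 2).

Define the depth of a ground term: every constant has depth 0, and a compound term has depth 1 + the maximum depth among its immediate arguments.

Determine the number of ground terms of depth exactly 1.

4

Write N_k for the number of ground terms of depth ≤ k. A term of depth ≤ k is either a constant or a function symbol applied to arguments of depth ≤ k−1, so N_k = 2 + N_{k-1}^2.
N_0 = 2
N_1 = 2 + 2^2 = 6
Terms of depth exactly 1: N_1 − N_0 = 6 − 2 = 4.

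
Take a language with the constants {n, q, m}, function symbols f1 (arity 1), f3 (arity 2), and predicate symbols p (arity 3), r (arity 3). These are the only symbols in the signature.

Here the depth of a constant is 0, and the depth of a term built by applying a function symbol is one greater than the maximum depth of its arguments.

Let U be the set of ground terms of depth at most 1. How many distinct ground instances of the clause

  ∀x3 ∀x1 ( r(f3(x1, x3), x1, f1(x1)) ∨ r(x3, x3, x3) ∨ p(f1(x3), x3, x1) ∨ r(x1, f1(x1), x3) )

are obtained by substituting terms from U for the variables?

225

Ground terms of depth ≤ 1:
  Let N_k count ground terms of depth at most k. Each non-constant term of depth ≤ k is some function symbol applied to depth-≤(k−1) arguments, giving N_k = 3 + N_{k-1} + N_{k-1}^2.
  N_0 = 3
  N_1 = 3 + 3 + 3^2 = 15
So there are 15 ground terms available for substitution.
There are 2 variables to instantiate (x3, x1), each occurring in at least one literal, so different choices give different ground instances.
Number of ground instances = 15^2 = 225.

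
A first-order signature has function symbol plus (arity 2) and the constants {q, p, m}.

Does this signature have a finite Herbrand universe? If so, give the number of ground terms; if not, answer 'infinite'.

The signature has at least one function symbol (plus, arity 2) and at least one constant (q).
Iterating plus gives infinitely many distinct ground terms: q, plus(q, q), plus(plus(q, q), plus(q, q)), ...
So the Herbrand universe is infinite.

infinite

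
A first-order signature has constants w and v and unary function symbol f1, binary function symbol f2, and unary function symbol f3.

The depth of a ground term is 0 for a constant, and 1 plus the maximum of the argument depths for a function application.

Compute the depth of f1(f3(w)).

depth(f3(w)) = 1 + depth(w) = 1 + 0 = 1
depth(f1(f3(w))) = 1 + depth(f3(w)) = 1 + 1 = 2

2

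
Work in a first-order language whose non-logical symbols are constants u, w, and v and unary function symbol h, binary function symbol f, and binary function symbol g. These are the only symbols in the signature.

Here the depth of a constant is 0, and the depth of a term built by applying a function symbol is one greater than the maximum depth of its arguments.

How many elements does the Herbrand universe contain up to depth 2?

Let N_k = |{terms of depth ≤ k}|. Then N_0 = 3 and N_k = 3 + N_{k-1} + N_{k-1}^2 + N_{k-1}^2 for k ≥ 1 (one summand per function symbol, arity giving the exponent).
N_0 = 3
N_1 = 3 + 3 + 3^2 + 3^2 = 24
N_2 = 3 + 24 + 24^2 + 24^2 = 1179

1179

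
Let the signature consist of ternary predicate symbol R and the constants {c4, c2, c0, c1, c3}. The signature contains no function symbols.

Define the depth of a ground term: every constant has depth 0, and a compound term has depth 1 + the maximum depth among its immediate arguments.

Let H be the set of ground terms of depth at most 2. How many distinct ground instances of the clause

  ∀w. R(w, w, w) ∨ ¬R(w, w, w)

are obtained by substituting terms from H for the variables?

Ground terms of depth ≤ 2:
  With no function symbols every ground term is a constant, so there are exactly 5 ground terms at every depth bound.
  N_0 = 5
  N_1 = 5
  N_2 = 5
  Explicitly: c4, c2, c0, c1, c3.
So there are 5 ground terms available for substitution.
There is 1 variable to instantiate (w),  occurring in at least one literal, so different choices give different ground instances.
Number of ground instances = 5.

5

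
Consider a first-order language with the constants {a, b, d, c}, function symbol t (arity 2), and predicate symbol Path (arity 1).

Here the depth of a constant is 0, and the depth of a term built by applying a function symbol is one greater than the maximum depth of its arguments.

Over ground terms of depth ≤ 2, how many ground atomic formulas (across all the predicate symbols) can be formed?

First count ground terms of depth ≤ 2.
Count level by level. With function symbols t/2, the terms of depth ≤ k are the 4 constants together with each function applied to depth-≤(k−1) tuples, so N_k = 4 + N_{k-1}^2.
N_0 = 4
N_1 = 4 + 4^2 = 20
N_2 = 4 + 20^2 = 404
So |H| = 404.
For each predicate symbol, the number of ground atoms is |H| raised to its arity; summing:
  Path: 404
Total ground atoms: 404.

404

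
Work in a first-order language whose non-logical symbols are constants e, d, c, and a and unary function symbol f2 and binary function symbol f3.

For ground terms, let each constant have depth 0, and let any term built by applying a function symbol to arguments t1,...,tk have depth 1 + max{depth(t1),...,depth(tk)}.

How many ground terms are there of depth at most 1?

24

Write N_k for the number of ground terms of depth ≤ k. A term of depth ≤ k is either a constant or a function symbol applied to arguments of depth ≤ k−1, so N_k = 4 + N_{k-1} + N_{k-1}^2.
N_0 = 4
N_1 = 4 + 4 + 4^2 = 24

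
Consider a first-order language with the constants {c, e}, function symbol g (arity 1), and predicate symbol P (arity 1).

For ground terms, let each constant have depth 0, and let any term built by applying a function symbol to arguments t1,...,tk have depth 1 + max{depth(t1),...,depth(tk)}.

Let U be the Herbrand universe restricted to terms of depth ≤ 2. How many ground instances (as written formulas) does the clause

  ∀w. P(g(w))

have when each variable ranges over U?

Ground terms of depth ≤ 2:
  Let N_k count ground terms of depth at most k. Each non-constant term of depth ≤ k is some function symbol applied to depth-≤(k−1) arguments, giving N_k = 2 + N_{k-1}.
  N_0 = 2
  N_1 = 2 + 2 = 4
  N_2 = 2 + 4 = 6
  Explicitly: c, e, g(c), g(e), g(g(c)), g(g(e)).
So there are 6 ground terms available for substitution.
The body mentions the single quantified variable w; since ground terms form a free algebra, no two substitutions collapse to the same formula.
Number of ground instances = 6.

6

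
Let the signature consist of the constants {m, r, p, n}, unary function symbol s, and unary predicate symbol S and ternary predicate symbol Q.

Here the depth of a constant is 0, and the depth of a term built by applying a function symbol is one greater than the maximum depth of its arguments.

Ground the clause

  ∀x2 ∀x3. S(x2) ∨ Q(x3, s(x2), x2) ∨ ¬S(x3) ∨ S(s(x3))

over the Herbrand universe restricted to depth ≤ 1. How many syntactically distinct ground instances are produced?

64

Ground terms of depth ≤ 1:
  Let N_k = |{terms of depth ≤ k}|. Then N_0 = 4 and N_k = 4 + N_{k-1} for k ≥ 1 (one summand per function symbol, arity giving the exponent).
  N_0 = 4
  N_1 = 4 + 4 = 8
  Explicitly: m, r, p, n, s(m), s(r), s(p), s(n).
So there are 8 ground terms available for substitution.
The clause has 2 distinct variables (x2, x3), each appearing in the body. In the free term algebra distinct substitutions yield syntactically distinct ground instances.
Number of ground instances = 8^2 = 64.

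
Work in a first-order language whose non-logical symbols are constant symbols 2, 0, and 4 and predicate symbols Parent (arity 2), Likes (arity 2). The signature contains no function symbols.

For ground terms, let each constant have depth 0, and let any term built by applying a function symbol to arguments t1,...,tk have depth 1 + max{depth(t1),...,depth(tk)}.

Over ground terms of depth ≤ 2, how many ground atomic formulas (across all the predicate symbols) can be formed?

18

First count ground terms of depth ≤ 2.
With no function symbols every ground term is a constant, so there are exactly 3 ground terms at every depth bound.
N_0 = 3
N_1 = 3
N_2 = 3
Explicitly: 2, 0, 4.
So |H| = 3.
Ground atoms are formed by filling each argument slot of a predicate with a term from H, so an r-ary predicate gives |H|^r atoms:
  Parent: 3^2 = 9;  Likes: 3^2 = 9
Total ground atoms: 9 + 9 = 18.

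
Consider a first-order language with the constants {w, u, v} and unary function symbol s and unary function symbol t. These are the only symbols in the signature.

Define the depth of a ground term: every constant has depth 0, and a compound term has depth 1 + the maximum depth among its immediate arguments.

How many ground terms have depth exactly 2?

Let N_k = |{terms of depth ≤ k}|. Then N_0 = 3 and N_k = 3 + N_{k-1} + N_{k-1} for k ≥ 1 (one summand per function symbol, arity giving the exponent).
N_0 = 3
N_1 = 3 + 3 + 3 = 9
N_2 = 3 + 9 + 9 = 21
Terms of depth exactly 2: N_2 − N_1 = 21 − 9 = 12.

12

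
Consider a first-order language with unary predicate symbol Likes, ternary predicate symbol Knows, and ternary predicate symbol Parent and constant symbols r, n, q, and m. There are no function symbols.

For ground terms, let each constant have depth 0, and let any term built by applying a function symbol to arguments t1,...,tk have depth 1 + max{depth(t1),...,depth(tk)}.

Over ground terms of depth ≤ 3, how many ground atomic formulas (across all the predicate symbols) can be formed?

132

First count ground terms of depth ≤ 3.
With no function symbols every ground term is a constant, so there are exactly 4 ground terms at every depth bound.
N_0 = 4
N_1 = 4
N_2 = 4
N_3 = 4
Explicitly: r, n, q, m.
So |H| = 4.
A ground atom is a predicate applied to a tuple of terms from H, so the count is the sum over predicates of |H|^arity:
  Likes: 4;  Knows: 4^3 = 64;  Parent: 4^3 = 64
Total ground atoms: 4 + 64 + 64 = 132.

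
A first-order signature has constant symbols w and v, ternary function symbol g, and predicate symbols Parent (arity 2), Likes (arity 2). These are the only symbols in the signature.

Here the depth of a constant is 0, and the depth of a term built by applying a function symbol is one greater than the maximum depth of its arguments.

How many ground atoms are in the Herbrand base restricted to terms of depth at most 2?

2008008

First count ground terms of depth ≤ 2.
If N_k denotes the number of depth-≤k ground terms, the 2 constants give N_0 = 2, and each function symbol of arity r contributes N_{k-1}^r new terms at level k: N_k = 2 + N_{k-1}^3.
N_0 = 2
N_1 = 2 + 2^3 = 10
N_2 = 2 + 10^3 = 1002
So |H| = 1002.
A ground atom is a predicate applied to a tuple of terms from H, so the count is the sum over predicates of |H|^arity:
  Parent: 1002^2 = 1004004;  Likes: 1002^2 = 1004004
Total ground atoms: 1004004 + 1004004 = 2008008.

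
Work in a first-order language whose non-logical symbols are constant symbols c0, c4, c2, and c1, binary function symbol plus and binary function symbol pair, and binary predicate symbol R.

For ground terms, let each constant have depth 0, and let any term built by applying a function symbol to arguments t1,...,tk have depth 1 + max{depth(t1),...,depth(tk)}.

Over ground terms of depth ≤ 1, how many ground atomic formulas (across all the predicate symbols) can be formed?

1296

First count ground terms of depth ≤ 1.
Let N_k count ground terms of depth at most k. Each non-constant term of depth ≤ k is some function symbol applied to depth-≤(k−1) arguments, giving N_k = 4 + N_{k-1}^2 + N_{k-1}^2.
N_0 = 4
N_1 = 4 + 4^2 + 4^2 = 36
So |H| = 36.
A ground atom is a predicate applied to a tuple of terms from H, so the count is the sum over predicates of |H|^arity:
  R: 36^2 = 1296
Total ground atoms: 1296.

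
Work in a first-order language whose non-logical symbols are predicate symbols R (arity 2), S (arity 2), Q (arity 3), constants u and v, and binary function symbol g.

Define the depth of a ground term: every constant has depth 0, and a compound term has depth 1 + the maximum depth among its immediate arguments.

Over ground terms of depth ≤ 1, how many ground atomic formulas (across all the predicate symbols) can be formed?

288

First count ground terms of depth ≤ 1.
Let N_k = |{terms of depth ≤ k}|. Then N_0 = 2 and N_k = 2 + N_{k-1}^2 for k ≥ 1 (one summand per function symbol, arity giving the exponent).
N_0 = 2
N_1 = 2 + 2^2 = 6
Explicitly: u, v, g(u, u), g(u, v), g(v, u), g(v, v).
So |H| = 6.
A ground atom is a predicate applied to a tuple of terms from H, so the count is the sum over predicates of |H|^arity:
  R: 6^2 = 36;  S: 6^2 = 36;  Q: 6^3 = 216
Total ground atoms: 36 + 36 + 216 = 288.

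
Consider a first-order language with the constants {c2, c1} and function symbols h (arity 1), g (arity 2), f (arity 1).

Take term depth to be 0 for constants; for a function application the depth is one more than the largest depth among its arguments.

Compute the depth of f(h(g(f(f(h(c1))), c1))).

depth(h(c1)) = 1 + depth(c1) = 1 + 0 = 1
depth(f(h(c1))) = 1 + depth(h(c1)) = 1 + 1 = 2
depth(f(f(h(c1)))) = 1 + depth(f(h(c1))) = 1 + 2 = 3
depth(g(f(f(h(c1))), c1)) = 1 + max(3, 0) = 4
depth(h(g(f(f(h(c1))), c1))) = 1 + depth(g(f(f(h(c1))), c1)) = 1 + 4 = 5
depth(f(h(g(f(f(h(c1))), c1)))) = 1 + depth(h(g(f(f(h(c1))), c1))) = 1 + 5 = 6

6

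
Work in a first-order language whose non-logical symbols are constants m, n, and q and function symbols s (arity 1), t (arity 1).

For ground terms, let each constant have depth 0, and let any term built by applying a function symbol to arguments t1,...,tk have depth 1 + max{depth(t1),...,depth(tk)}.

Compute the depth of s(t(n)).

depth(t(n)) = 1 + depth(n) = 1 + 0 = 1
depth(s(t(n))) = 1 + depth(t(n)) = 1 + 1 = 2

2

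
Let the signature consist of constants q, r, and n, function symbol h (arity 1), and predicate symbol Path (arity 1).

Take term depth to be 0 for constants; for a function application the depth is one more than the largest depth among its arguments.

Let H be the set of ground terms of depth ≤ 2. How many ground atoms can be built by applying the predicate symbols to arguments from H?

First count ground terms of depth ≤ 2.
Write N_k for the number of ground terms of depth ≤ k. A term of depth ≤ k is either a constant or a function symbol applied to arguments of depth ≤ k−1, so N_k = 3 + N_{k-1}.
N_0 = 3
N_1 = 3 + 3 = 6
N_2 = 3 + 6 = 9
So |H| = 9.
Ground atoms are formed by filling each argument slot of a predicate with a term from H, so an r-ary predicate gives |H|^r atoms:
  Path: 9
Total ground atoms: 9.

9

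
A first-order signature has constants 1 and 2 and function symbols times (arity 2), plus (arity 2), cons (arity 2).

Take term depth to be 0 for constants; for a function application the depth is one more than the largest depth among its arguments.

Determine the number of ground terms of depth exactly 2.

Write N_k for the number of ground terms of depth ≤ k. A term of depth ≤ k is either a constant or a function symbol applied to arguments of depth ≤ k−1, so N_k = 2 + N_{k-1}^2 + N_{k-1}^2 + N_{k-1}^2.
N_0 = 2
N_1 = 2 + 2^2 + 2^2 + 2^2 = 14
N_2 = 2 + 14^2 + 14^2 + 14^2 = 590
Terms of depth exactly 2: N_2 − N_1 = 590 − 14 = 576.

576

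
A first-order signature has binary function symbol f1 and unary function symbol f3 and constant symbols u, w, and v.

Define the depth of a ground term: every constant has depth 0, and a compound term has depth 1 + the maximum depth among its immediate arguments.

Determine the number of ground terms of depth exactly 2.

228

If N_k denotes the number of depth-≤k ground terms, the 3 constants give N_0 = 3, and each function symbol of arity r contributes N_{k-1}^r new terms at level k: N_k = 3 + N_{k-1}^2 + N_{k-1}.
N_0 = 3
N_1 = 3 + 3^2 + 3 = 15
N_2 = 3 + 15^2 + 15 = 243
Terms of depth exactly 2: N_2 − N_1 = 243 − 15 = 228.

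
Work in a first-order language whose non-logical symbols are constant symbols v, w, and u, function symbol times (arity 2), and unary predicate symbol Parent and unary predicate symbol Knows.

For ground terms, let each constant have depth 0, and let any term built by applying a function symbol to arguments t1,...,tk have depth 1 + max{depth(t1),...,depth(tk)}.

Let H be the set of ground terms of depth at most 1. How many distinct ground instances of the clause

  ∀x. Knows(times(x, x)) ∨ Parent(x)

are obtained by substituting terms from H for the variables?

12

Ground terms of depth ≤ 1:
  Let N_k count ground terms of depth at most k. Each non-constant term of depth ≤ k is some function symbol applied to depth-≤(k−1) arguments, giving N_k = 3 + N_{k-1}^2.
  N_0 = 3
  N_1 = 3 + 3^2 = 12
So there are 12 ground terms available for substitution.
There is 1 variable to instantiate (x),  occurring in at least one literal, so different choices give different ground instances.
Number of ground instances = 12.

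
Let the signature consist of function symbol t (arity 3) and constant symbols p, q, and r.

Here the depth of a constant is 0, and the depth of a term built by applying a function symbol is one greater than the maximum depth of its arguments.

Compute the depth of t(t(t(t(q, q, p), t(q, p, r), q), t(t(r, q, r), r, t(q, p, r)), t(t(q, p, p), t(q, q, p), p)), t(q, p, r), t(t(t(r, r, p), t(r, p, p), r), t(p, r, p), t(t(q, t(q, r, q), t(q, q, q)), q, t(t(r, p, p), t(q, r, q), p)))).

depth(t(q, q, p)) = 1 + max(0, 0, 0) = 1
depth(t(q, p, r)) = 1 + max(0, 0, 0) = 1
depth(t(t(q, q, p), t(q, p, r), q)) = 1 + max(1, 1, 0) = 2
depth(t(r, q, r)) = 1 + max(0, 0, 0) = 1
depth(t(t(r, q, r), r, t(q, p, r))) = 1 + max(1, 0, 1) = 2
depth(t(q, p, p)) = 1 + max(0, 0, 0) = 1
depth(t(t(q, p, p), t(q, q, p), p)) = 1 + max(1, 1, 0) = 2
depth(t(t(t(q, q, p), t(q, p, r), q), t(t(r, q, r), r, t(q, p, r)), t(t(q, p, p), t(q, q, p), p))) = 1 + max(2, 2, 2) = 3
depth(t(r, r, p)) = 1 + max(0, 0, 0) = 1
depth(t(r, p, p)) = 1 + max(0, 0, 0) = 1
depth(t(t(r, r, p), t(r, p, p), r)) = 1 + max(1, 1, 0) = 2
depth(t(p, r, p)) = 1 + max(0, 0, 0) = 1
depth(t(q, r, q)) = 1 + max(0, 0, 0) = 1
depth(t(q, q, q)) = 1 + max(0, 0, 0) = 1
depth(t(q, t(q, r, q), t(q, q, q))) = 1 + max(0, 1, 1) = 2
depth(t(t(r, p, p), t(q, r, q), p)) = 1 + max(1, 1, 0) = 2
depth(t(t(q, t(q, r, q), t(q, q, q)), q, t(t(r, p, p), t(q, r, q), p))) = 1 + max(2, 0, 2) = 3
depth(t(t(t(r, r, p), t(r, p, p), r), t(p, r, p), t(t(q, t(q, r, q), t(q, q, q)), q, t(t(r, p, p), t(q, r, q), p)))) = 1 + max(2, 1, 3) = 4
depth(t(t(t(t(q, q, p), t(q, p, r), q), t(t(r, q, r), r, t(q, p, r)), t(t(q, p, p), t(q, q, p), p)), t(q, p, r), t(t(t(r, r, p), t(r, p, p), r), t(p, r, p), t(t(q, t(q, r, q), t(q, q, q)), q, t(t(r, p, p), t(q, r, q), p))))) = 1 + max(3, 1, 4) = 5

5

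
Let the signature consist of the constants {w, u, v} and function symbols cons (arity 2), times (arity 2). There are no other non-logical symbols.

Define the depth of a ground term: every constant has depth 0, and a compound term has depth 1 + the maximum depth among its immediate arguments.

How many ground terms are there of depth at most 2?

885

Write N_k for the number of ground terms of depth ≤ k. A term of depth ≤ k is either a constant or a function symbol applied to arguments of depth ≤ k−1, so N_k = 3 + N_{k-1}^2 + N_{k-1}^2.
N_0 = 3
N_1 = 3 + 3^2 + 3^2 = 21
N_2 = 3 + 21^2 + 21^2 = 885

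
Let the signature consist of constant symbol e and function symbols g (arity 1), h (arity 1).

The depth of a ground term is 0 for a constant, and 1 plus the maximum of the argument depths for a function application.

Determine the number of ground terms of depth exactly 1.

Let N_k count ground terms of depth at most k. Each non-constant term of depth ≤ k is some function symbol applied to depth-≤(k−1) arguments, giving N_k = 1 + N_{k-1} + N_{k-1}.
N_0 = 1
N_1 = 1 + 1 + 1 = 3
Terms of depth exactly 1: N_1 − N_0 = 3 − 1 = 2.

2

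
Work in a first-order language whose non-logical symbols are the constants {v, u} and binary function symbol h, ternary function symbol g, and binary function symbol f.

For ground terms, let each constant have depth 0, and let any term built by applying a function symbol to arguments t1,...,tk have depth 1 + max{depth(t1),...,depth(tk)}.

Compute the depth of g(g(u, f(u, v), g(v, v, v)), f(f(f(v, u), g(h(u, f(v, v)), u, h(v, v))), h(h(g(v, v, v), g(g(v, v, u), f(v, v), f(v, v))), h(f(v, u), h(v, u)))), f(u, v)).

6

depth(f(u, v)) = 1 + max(0, 0) = 1
depth(g(v, v, v)) = 1 + max(0, 0, 0) = 1
depth(g(u, f(u, v), g(v, v, v))) = 1 + max(0, 1, 1) = 2
depth(f(v, u)) = 1 + max(0, 0) = 1
depth(f(v, v)) = 1 + max(0, 0) = 1
depth(h(u, f(v, v))) = 1 + max(0, 1) = 2
depth(h(v, v)) = 1 + max(0, 0) = 1
depth(g(h(u, f(v, v)), u, h(v, v))) = 1 + max(2, 0, 1) = 3
depth(f(f(v, u), g(h(u, f(v, v)), u, h(v, v)))) = 1 + max(1, 3) = 4
depth(g(v, v, u)) = 1 + max(0, 0, 0) = 1
depth(g(g(v, v, u), f(v, v), f(v, v))) = 1 + max(1, 1, 1) = 2
depth(h(g(v, v, v), g(g(v, v, u), f(v, v), f(v, v)))) = 1 + max(1, 2) = 3
depth(h(v, u)) = 1 + max(0, 0) = 1
depth(h(f(v, u), h(v, u))) = 1 + max(1, 1) = 2
depth(h(h(g(v, v, v), g(g(v, v, u), f(v, v), f(v, v))), h(f(v, u), h(v, u)))) = 1 + max(3, 2) = 4
depth(f(f(f(v, u), g(h(u, f(v, v)), u, h(v, v))), h(h(g(v, v, v), g(g(v, v, u), f(v, v), f(v, v))), h(f(v, u), h(v, u))))) = 1 + max(4, 4) = 5
depth(g(g(u, f(u, v), g(v, v, v)), f(f(f(v, u), g(h(u, f(v, v)), u, h(v, v))), h(h(g(v, v, v), g(g(v, v, u), f(v, v), f(v, v))), h(f(v, u), h(v, u)))), f(u, v))) = 1 + max(2, 5, 1) = 6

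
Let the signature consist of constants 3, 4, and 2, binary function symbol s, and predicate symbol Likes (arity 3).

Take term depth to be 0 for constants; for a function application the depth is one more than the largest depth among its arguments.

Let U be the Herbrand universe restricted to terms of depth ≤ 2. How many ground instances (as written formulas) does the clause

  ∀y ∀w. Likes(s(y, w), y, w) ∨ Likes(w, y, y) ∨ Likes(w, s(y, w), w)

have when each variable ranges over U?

21609

Ground terms of depth ≤ 2:
  If N_k denotes the number of depth-≤k ground terms, the 3 constants give N_0 = 3, and each function symbol of arity r contributes N_{k-1}^r new terms at level k: N_k = 3 + N_{k-1}^2.
  N_0 = 3
  N_1 = 3 + 3^2 = 12
  N_2 = 3 + 12^2 = 147
So there are 147 ground terms available for substitution.
There are 2 variables to instantiate (y, w), each occurring in at least one literal, so different choices give different ground instances.
Number of ground instances = 147^2 = 21609.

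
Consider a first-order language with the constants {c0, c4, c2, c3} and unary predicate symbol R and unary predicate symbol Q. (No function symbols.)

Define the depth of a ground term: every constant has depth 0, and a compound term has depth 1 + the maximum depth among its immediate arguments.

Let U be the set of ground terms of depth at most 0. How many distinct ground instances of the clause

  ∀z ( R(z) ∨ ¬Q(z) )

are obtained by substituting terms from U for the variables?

Ground terms of depth ≤ 0:
  With no function symbols every ground term is a constant, so there are exactly 4 ground terms at every depth bound.
  N_0 = 4
So there are 4 ground terms available for substitution.
The body mentions the single quantified variable z; since ground terms form a free algebra, no two substitutions collapse to the same formula.
Number of ground instances = 4.

4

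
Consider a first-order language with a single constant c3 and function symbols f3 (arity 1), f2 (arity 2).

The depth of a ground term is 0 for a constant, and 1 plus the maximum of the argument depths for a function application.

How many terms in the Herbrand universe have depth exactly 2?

Let N_k = |{terms of depth ≤ k}|. Then N_0 = 1 and N_k = 1 + N_{k-1} + N_{k-1}^2 for k ≥ 1 (one summand per function symbol, arity giving the exponent).
N_0 = 1
N_1 = 1 + 1 + 1^2 = 3
N_2 = 1 + 3 + 3^2 = 13
Terms of depth exactly 2: N_2 − N_1 = 13 − 3 = 10.

10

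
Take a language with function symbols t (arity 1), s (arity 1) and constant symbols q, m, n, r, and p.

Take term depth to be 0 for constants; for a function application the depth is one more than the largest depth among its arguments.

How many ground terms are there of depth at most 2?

35

Let N_k = |{terms of depth ≤ k}|. Then N_0 = 5 and N_k = 5 + N_{k-1} + N_{k-1} for k ≥ 1 (one summand per function symbol, arity giving the exponent).
N_0 = 5
N_1 = 5 + 5 + 5 = 15
N_2 = 5 + 15 + 15 = 35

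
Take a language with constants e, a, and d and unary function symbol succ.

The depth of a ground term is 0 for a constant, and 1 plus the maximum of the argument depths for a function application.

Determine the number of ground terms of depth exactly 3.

Let N_k count ground terms of depth at most k. Each non-constant term of depth ≤ k is some function symbol applied to depth-≤(k−1) arguments, giving N_k = 3 + N_{k-1}.
N_0 = 3
N_1 = 3 + 3 = 6
N_2 = 3 + 6 = 9
N_3 = 3 + 9 = 12
Terms of depth exactly 3: N_3 − N_2 = 12 − 9 = 3.

3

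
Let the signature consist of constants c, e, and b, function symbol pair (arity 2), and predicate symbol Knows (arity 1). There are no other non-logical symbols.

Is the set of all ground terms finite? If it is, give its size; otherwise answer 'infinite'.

infinite

The signature has at least one function symbol (pair, arity 2) and at least one constant (c).
Iterating pair gives infinitely many distinct ground terms: c, pair(c, c), pair(pair(c, c), pair(c, c)), ...
So the Herbrand universe is infinite.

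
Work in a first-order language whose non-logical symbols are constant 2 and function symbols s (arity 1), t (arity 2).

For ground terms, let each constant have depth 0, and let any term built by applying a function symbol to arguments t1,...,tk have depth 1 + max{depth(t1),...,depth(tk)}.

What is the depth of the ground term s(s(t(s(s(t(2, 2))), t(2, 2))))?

6

depth(t(2, 2)) = 1 + max(0, 0) = 1
depth(s(t(2, 2))) = 1 + depth(t(2, 2)) = 1 + 1 = 2
depth(s(s(t(2, 2)))) = 1 + depth(s(t(2, 2))) = 1 + 2 = 3
depth(t(s(s(t(2, 2))), t(2, 2))) = 1 + max(3, 1) = 4
depth(s(t(s(s(t(2, 2))), t(2, 2)))) = 1 + depth(t(s(s(t(2, 2))), t(2, 2))) = 1 + 4 = 5
depth(s(s(t(s(s(t(2, 2))), t(2, 2))))) = 1 + depth(s(t(s(s(t(2, 2))), t(2, 2)))) = 1 + 5 = 6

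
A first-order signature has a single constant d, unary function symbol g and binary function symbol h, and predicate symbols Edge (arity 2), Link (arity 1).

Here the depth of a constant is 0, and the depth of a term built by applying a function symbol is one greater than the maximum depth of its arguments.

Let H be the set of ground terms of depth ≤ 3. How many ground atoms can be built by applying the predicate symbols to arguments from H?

33672

First count ground terms of depth ≤ 3.
Let N_k = |{terms of depth ≤ k}|. Then N_0 = 1 and N_k = 1 + N_{k-1} + N_{k-1}^2 for k ≥ 1 (one summand per function symbol, arity giving the exponent).
N_0 = 1
N_1 = 1 + 1 + 1^2 = 3
N_2 = 1 + 3 + 3^2 = 13
N_3 = 1 + 13 + 13^2 = 183
So |H| = 183.
For each predicate symbol, the number of ground atoms is |H| raised to its arity; summing:
  Edge: 183^2 = 33489;  Link: 183
Total ground atoms: 33489 + 183 = 33672.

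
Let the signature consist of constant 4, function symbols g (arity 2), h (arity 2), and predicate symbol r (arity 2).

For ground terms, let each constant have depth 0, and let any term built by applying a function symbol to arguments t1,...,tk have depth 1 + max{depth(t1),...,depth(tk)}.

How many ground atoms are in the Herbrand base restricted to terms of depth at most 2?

361

First count ground terms of depth ≤ 2.
Let N_k count ground terms of depth at most k. Each non-constant term of depth ≤ k is some function symbol applied to depth-≤(k−1) arguments, giving N_k = 1 + N_{k-1}^2 + N_{k-1}^2.
N_0 = 1
N_1 = 1 + 1^2 + 1^2 = 3
N_2 = 1 + 3^2 + 3^2 = 19
So |H| = 19.
Each predicate of arity r yields |H|^r ground atoms (one per choice of an r-tuple from H):
  r: 19^2 = 361
Total ground atoms: 361.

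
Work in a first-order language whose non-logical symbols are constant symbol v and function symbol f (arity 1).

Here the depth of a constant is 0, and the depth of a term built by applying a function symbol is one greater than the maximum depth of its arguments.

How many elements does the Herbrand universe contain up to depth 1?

If N_k denotes the number of depth-≤k ground terms, the 1 constant gives N_0 = 1, and each function symbol of arity r contributes N_{k-1}^r new terms at level k: N_k = 1 + N_{k-1}.
N_0 = 1
N_1 = 1 + 1 = 2
Explicitly: v, f(v).

2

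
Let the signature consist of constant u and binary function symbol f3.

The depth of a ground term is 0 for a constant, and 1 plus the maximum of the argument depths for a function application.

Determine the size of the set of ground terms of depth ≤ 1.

Let N_k = |{terms of depth ≤ k}|. Then N_0 = 1 and N_k = 1 + N_{k-1}^2 for k ≥ 1 (one summand per function symbol, arity giving the exponent).
N_0 = 1
N_1 = 1 + 1^2 = 2

2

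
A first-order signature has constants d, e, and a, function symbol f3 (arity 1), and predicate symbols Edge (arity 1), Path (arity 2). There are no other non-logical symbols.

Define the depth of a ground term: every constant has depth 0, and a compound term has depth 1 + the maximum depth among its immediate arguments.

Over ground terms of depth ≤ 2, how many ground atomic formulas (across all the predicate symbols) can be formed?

First count ground terms of depth ≤ 2.
Count level by level. With function symbols f3/1, the terms of depth ≤ k are the 3 constants together with each function applied to depth-≤(k−1) tuples, so N_k = 3 + N_{k-1}.
N_0 = 3
N_1 = 3 + 3 = 6
N_2 = 3 + 6 = 9
Explicitly: d, e, a, f3(d), f3(e), f3(a), f3(f3(d)), f3(f3(e)), f3(f3(a)).
So |H| = 9.
Each predicate of arity r yields |H|^r ground atoms (one per choice of an r-tuple from H):
  Edge: 9;  Path: 9^2 = 81
Total ground atoms: 9 + 81 = 90.

90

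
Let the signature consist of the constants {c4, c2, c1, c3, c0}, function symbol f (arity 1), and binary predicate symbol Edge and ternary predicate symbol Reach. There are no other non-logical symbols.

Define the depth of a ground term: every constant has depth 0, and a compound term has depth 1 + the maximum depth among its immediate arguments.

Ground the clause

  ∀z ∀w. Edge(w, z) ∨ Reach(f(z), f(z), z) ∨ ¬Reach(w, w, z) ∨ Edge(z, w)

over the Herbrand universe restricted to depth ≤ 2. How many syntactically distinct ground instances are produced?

225

Ground terms of depth ≤ 2:
  Let N_k = |{terms of depth ≤ k}|. Then N_0 = 5 and N_k = 5 + N_{k-1} for k ≥ 1 (one summand per function symbol, arity giving the exponent).
  N_0 = 5
  N_1 = 5 + 5 = 10
  N_2 = 5 + 10 = 15
So there are 15 ground terms available for substitution.
The body mentions every one of the 2 quantified variables; since ground terms form a free algebra, no two substitutions collapse to the same formula.
Number of ground instances = 15^2 = 225.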